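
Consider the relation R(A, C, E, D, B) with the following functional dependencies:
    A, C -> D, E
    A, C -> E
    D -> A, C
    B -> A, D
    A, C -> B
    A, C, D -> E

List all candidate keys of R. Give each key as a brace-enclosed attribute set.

{B} is a candidate key since {B}⁺ = {A, B, C, D, E} covers every attribute.
{D} is a candidate key since {D}⁺ = {A, B, C, D, E} covers every attribute.
{A, C} is a candidate key since {A, C}⁺ = {A, B, C, D, E} covers every attribute.
No proper subset of any of these is a key, and no other minimal superkey exists.

{A, C}, {B}, {D}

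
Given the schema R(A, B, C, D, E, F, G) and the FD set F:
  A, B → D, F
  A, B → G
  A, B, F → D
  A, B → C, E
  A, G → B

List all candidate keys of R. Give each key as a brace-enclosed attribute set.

{A, B}, {A, G}

No FD produces {A}, so it must be in every candidate key.
{A, B}⁺ = {A, B, C, D, E, F, G} — all of the relation — so {A, B} is a candidate key.
{A, G}⁺ = {A, B, C, D, E, F, G} — all of the relation — so {A, G} is a candidate key.
These are minimal and exhaustive — every other superkey contains one of them.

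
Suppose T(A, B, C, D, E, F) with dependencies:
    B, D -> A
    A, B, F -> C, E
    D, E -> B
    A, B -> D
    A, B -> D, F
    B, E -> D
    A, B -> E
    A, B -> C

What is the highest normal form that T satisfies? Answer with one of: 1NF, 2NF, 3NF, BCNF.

Candidate keys: {A, B}, {B, D}, {B, E}, {D, E}. Prime attributes: {A, B, D, E}.
Every FD has a superkey on the left, so the relation is in BCNF.

BCNF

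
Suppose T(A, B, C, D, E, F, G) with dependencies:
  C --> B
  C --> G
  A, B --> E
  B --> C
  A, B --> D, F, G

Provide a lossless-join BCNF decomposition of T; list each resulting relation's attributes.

Candidate keys of the original relation: {A, B}, {A, C}.
In {A, B, C, D, E, F, G}, {C} is not a superkey ({C}⁺ restricted to this set is {B, C, G}), so split on C --> B, G into {B, C, G} and {A, C, D, E, F}.
{B, C, G} has no BCNF violation.
{A, C, D, E, F} has no BCNF violation.

{A, C, D, E, F}; {B, C, G}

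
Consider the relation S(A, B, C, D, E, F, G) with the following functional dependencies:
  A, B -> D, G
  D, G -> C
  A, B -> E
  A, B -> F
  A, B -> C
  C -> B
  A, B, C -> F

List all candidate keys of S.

{A} never appears on the right of any FD, so every key must include it.
{A, B} is a candidate key since {A, B}⁺ = {A, B, C, D, E, F, G} covers every attribute.
{A, C} is a candidate key since {A, C}⁺ = {A, B, C, D, E, F, G} covers every attribute.
{A, D, G} is a candidate key since {A, D, G}⁺ = {A, B, C, D, E, F, G} covers every attribute.
These are minimal and exhaustive — every other superkey contains one of them.

{A, B}, {A, C}, {A, D, G}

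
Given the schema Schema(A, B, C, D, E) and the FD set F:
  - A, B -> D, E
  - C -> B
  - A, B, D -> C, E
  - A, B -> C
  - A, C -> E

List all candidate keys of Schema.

{A, B}, {A, C}

Attributes never on any right-hand side: {A} — every candidate key must contain it.
{A, B}⁺ = {A, B, C, D, E} — all of the relation — so {A, B} is a candidate key.
{A, C}⁺ = {A, B, C, D, E} — all of the relation — so {A, C} is a candidate key.
These are minimal and exhaustive — every other superkey contains one of them.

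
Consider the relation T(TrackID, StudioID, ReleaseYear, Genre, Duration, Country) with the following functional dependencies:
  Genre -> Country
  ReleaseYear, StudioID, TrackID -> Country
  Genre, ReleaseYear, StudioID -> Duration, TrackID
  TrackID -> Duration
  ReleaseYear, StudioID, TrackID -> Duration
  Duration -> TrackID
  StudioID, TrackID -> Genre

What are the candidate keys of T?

Attributes never on any right-hand side: {ReleaseYear, StudioID} — every candidate key must contain all of them.
{Duration, ReleaseYear, StudioID}⁺ = {Country, Duration, Genre, ReleaseYear, StudioID, TrackID} — all of the relation — so {Duration, ReleaseYear, StudioID} is a candidate key.
{Genre, ReleaseYear, StudioID}⁺ = {Country, Duration, Genre, ReleaseYear, StudioID, TrackID} — all of the relation — so {Genre, ReleaseYear, StudioID} is a candidate key.
{ReleaseYear, StudioID, TrackID}⁺ = {Country, Duration, Genre, ReleaseYear, StudioID, TrackID} — all of the relation — so {ReleaseYear, StudioID, TrackID} is a candidate key.
These are minimal and exhaustive — every other superkey contains one of them.

{Duration, ReleaseYear, StudioID}, {Genre, ReleaseYear, StudioID}, {ReleaseYear, StudioID, TrackID}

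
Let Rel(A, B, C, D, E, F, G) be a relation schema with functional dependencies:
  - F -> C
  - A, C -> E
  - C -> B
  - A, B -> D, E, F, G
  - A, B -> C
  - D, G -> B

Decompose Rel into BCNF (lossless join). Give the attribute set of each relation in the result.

{A, D, E, F, G}; {B, C}; {C, F}

Candidate keys of the original relation: {A, B}, {A, C}, {A, D, G}, {A, F}.
In {A, B, C, D, E, F, G}, {F} is not a superkey ({F}⁺ restricted to this set is {B, C, F}), so split on F -> B, C into {B, C, F} and {A, D, E, F, G}.
In {B, C, F}, {C} is not a superkey ({C}⁺ restricted to this set is {B, C}), so split on C -> B into {B, C} and {C, F}.
{B, C} is in BCNF.
{C, F} is in BCNF.
{A, D, E, F, G} is in BCNF.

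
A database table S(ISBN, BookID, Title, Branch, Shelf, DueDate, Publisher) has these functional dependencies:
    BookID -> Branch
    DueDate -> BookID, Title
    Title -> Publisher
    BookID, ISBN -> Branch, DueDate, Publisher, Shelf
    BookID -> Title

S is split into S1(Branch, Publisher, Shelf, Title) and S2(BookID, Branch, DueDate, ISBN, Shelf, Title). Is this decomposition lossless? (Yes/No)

S1 ∩ S2 = {Branch, Shelf, Title}; its closure under F is {Branch, Publisher, Shelf, Title}.
Since S1 ⊆ {Branch, Publisher, Shelf, Title}, the intersection is a superkey of S1; the decomposition is lossless.

Yes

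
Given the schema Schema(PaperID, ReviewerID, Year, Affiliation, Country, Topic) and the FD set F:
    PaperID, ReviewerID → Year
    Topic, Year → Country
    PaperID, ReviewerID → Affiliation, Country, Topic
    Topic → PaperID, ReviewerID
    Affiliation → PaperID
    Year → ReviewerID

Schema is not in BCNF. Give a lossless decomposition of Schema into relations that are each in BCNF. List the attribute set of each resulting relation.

Candidate keys of the original relation: {Affiliation, ReviewerID}, {Affiliation, Year}, {PaperID, ReviewerID}, {PaperID, Year}, {Topic}.
{Affiliation, Country, PaperID, ReviewerID, Topic, Year}: {Affiliation} determines {Affiliation, PaperID} here but is not a superkey — split on Affiliation → PaperID, giving {Affiliation, PaperID} and {Affiliation, Country, ReviewerID, Topic, Year}.
{Affiliation, PaperID} is in BCNF.
{Affiliation, Country, ReviewerID, Topic, Year}: {Year} determines {ReviewerID, Year} here but is not a superkey — split on Year → ReviewerID, giving {ReviewerID, Year} and {Affiliation, Country, Topic, Year}.
{ReviewerID, Year} is in BCNF.
{Affiliation, Country, Topic, Year} is in BCNF.

{Affiliation, Country, Topic, Year}; {Affiliation, PaperID}; {ReviewerID, Year}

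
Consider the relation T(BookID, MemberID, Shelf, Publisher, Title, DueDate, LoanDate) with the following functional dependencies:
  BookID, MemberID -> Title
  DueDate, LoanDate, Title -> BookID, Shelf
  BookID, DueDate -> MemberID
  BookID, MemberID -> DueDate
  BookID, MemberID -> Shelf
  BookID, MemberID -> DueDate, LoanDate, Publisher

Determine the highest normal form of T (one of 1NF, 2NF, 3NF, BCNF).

Candidate keys: {BookID, DueDate}, {BookID, MemberID}, {DueDate, LoanDate, Title}. Prime attributes: {BookID, DueDate, LoanDate, MemberID, Title}.
Every FD has a superkey on the left, so the relation is in BCNF.

BCNF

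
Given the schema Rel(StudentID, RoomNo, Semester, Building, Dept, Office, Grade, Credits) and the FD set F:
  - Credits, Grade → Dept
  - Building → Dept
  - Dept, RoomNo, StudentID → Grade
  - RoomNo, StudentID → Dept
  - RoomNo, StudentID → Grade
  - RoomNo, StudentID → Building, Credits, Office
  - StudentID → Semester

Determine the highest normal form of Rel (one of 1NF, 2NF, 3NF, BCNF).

Candidate key: {RoomNo, StudentID}. Prime attributes: {RoomNo, StudentID}.
For Credits, Grade → Dept we have {Credits, Grade}⁺ = {Credits, Dept, Grade}; {Credits, Grade} is not a superkey, so BCNF fails.
Credits, Grade → Dept determines the non-prime attribute {Dept} from a non-superkey — 3NF is violated.
{StudentID} is a proper subset of the key {RoomNo, StudentID}, and {StudentID}⁺ contains the non-prime attribute {Semester} — a partial dependency, so 2NF is violated.

1NF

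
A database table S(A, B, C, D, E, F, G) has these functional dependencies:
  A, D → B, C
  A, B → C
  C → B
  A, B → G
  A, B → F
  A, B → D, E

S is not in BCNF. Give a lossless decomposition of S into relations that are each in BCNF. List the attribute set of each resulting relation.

Candidate keys of the original relation: {A, B}, {A, C}, {A, D}.
In {A, B, C, D, E, F, G}, {C} is not a superkey ({C}⁺ restricted to this set is {B, C}), so split on C → B into {B, C} and {A, C, D, E, F, G}.
{B, C} is in BCNF.
{A, C, D, E, F, G} is in BCNF.

{A, C, D, E, F, G}; {B, C}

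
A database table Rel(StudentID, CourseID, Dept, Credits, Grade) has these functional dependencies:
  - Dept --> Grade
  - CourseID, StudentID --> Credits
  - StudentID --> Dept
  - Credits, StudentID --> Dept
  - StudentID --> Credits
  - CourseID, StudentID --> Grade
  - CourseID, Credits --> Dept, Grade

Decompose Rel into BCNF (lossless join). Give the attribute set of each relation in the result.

{CourseID, StudentID}; {Credits, Dept, StudentID}; {Dept, Grade}

Candidate key of the original relation: {CourseID, StudentID}.
{CourseID, Credits, Dept, Grade, StudentID}: {Dept} determines {Dept, Grade} here but is not a superkey — split on Dept --> Grade, giving {Dept, Grade} and {CourseID, Credits, Dept, StudentID}.
{Dept, Grade} has no BCNF violation.
{CourseID, Credits, Dept, StudentID}: {StudentID} determines {Credits, Dept, StudentID} here but is not a superkey — split on StudentID --> Credits, Dept, giving {Credits, Dept, StudentID} and {CourseID, StudentID}.
{Credits, Dept, StudentID} has no BCNF violation.
{CourseID, StudentID} has no BCNF violation.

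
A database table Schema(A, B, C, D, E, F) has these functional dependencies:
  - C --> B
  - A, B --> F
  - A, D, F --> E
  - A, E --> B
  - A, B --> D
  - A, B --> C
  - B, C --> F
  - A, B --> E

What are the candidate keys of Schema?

{A, B}, {A, C}, {A, D, F}, {A, E}

{A} never appears on the right of any FD, so every key must include it.
{A, B}⁺ = {A, B, C, D, E, F}, which is every attribute, so {A, B} is a candidate key.
{A, C}⁺ = {A, B, C, D, E, F}, which is every attribute, so {A, C} is a candidate key.
{A, E}⁺ = {A, B, C, D, E, F}, which is every attribute, so {A, E} is a candidate key.
{A, D, F}⁺ = {A, B, C, D, E, F}, which is every attribute, so {A, D, F} is a candidate key.
Any other superkey properly contains one of these, so there are no further candidate keys.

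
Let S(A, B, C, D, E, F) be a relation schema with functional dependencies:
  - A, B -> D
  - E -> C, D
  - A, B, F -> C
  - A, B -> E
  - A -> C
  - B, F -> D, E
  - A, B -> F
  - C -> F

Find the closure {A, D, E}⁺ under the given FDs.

Start with {A, D, E}.
E -> C, D applies; add {C} → now {A, C, D, E}.
C -> F applies; add {F} → now {A, C, D, E, F}.
No further FD applies.

{A, C, D, E, F}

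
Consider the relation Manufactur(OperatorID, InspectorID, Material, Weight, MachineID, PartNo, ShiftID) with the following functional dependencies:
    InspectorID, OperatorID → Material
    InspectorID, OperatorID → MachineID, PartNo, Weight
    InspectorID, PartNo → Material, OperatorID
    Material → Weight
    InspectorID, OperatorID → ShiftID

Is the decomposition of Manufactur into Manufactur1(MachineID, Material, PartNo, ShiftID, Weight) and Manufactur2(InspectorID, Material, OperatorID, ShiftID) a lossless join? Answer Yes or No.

No

Manufactur1 ∩ Manufactur2 = {Material, ShiftID}; its closure under F is {Material, ShiftID, Weight}.
The closure covers neither Manufactur1 nor Manufactur2 entirely; the join is not lossless.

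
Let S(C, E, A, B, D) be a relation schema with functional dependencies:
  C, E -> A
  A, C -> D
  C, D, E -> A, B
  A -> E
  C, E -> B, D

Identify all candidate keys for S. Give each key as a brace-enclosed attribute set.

{A, C}, {C, E}

{C} never appears on the right of any FD, so every key must include it.
Closure of {A, C} is {A, B, C, D, E}, the whole schema; {A, C} is a candidate key.
Closure of {C, E} is {A, B, C, D, E}, the whole schema; {C, E} is a candidate key.
No proper subset of any of these is a key, and no other minimal superkey exists.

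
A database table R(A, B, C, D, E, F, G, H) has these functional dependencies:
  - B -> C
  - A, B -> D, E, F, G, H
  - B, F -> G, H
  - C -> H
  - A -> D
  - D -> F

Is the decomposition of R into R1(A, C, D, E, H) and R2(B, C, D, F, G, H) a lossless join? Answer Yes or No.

The shared attributes are {C, D, H} and {C, D, H}⁺ = {C, D, F, H}.
R1 ⊄ {C, D, F, H} and R2 ⊄ {C, D, F, H}, so the split is lossy.

No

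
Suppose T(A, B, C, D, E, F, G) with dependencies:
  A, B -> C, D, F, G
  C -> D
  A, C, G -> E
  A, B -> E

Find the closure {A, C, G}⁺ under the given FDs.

{A, C, D, E, G}

Start with {A, C, G}.
C -> D applies; add {D} → now {A, C, D, G}.
A, C, G -> E applies; add {E} → now {A, C, D, E, G}.
No further FD applies.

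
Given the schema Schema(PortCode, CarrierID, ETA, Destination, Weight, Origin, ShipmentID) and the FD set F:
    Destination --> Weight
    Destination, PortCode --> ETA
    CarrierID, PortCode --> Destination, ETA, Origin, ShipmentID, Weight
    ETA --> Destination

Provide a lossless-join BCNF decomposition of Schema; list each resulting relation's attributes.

Candidate key of the original relation: {CarrierID, PortCode}.
In {CarrierID, Destination, ETA, Origin, PortCode, ShipmentID, Weight}, {Destination} is not a superkey ({Destination}⁺ restricted to this set is {Destination, Weight}), so split on Destination --> Weight into {Destination, Weight} and {CarrierID, Destination, ETA, Origin, PortCode, ShipmentID}.
{Destination, Weight}: every determinant is a superkey — BCNF.
In {CarrierID, Destination, ETA, Origin, PortCode, ShipmentID}, {Destination, PortCode} is not a superkey ({Destination, PortCode}⁺ restricted to this set is {Destination, ETA, PortCode}), so split on Destination, PortCode --> ETA into {Destination, ETA, PortCode} and {CarrierID, Destination, Origin, PortCode, ShipmentID}.
In {Destination, ETA, PortCode}, {ETA} is not a superkey ({ETA}⁺ restricted to this set is {Destination, ETA}), so split on ETA --> Destination into {Destination, ETA} and {ETA, PortCode}.
{Destination, ETA}: every determinant is a superkey — BCNF.
{ETA, PortCode}: every determinant is a superkey — BCNF.
{CarrierID, Destination, Origin, PortCode, ShipmentID}: every determinant is a superkey — BCNF.

{CarrierID, Destination, Origin, PortCode, ShipmentID}; {Destination, ETA}; {Destination, Weight}; {ETA, PortCode}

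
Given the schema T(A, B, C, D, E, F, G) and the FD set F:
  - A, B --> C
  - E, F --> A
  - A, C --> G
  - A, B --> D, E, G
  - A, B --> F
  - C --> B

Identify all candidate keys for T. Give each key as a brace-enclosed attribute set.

{A, B}⁺ = {A, B, C, D, E, F, G}, which is every attribute, so {A, B} is a candidate key.
{A, C}⁺ = {A, B, C, D, E, F, G}, which is every attribute, so {A, C} is a candidate key.
{B, E, F}⁺ = {A, B, C, D, E, F, G}, which is every attribute, so {B, E, F} is a candidate key.
{C, E, F}⁺ = {A, B, C, D, E, F, G}, which is every attribute, so {C, E, F} is a candidate key.
Any other superkey properly contains one of these, so there are no further candidate keys.

{A, B}, {A, C}, {B, E, F}, {C, E, F}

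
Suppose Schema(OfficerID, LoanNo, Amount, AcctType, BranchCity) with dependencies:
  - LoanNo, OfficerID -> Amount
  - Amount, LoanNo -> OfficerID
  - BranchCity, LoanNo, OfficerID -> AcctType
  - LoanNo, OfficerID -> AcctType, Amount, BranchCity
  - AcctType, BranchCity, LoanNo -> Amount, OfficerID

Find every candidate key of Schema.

{AcctType, BranchCity, LoanNo}, {Amount, LoanNo}, {LoanNo, OfficerID}

No FD produces {LoanNo}, so it must be in every candidate key.
Closure of {Amount, LoanNo} is {AcctType, Amount, BranchCity, LoanNo, OfficerID}, the whole schema; {Amount, LoanNo} is a candidate key.
Closure of {LoanNo, OfficerID} is {AcctType, Amount, BranchCity, LoanNo, OfficerID}, the whole schema; {LoanNo, OfficerID} is a candidate key.
Closure of {AcctType, BranchCity, LoanNo} is {AcctType, Amount, BranchCity, LoanNo, OfficerID}, the whole schema; {AcctType, BranchCity, LoanNo} is a candidate key.
Any other superkey properly contains one of these, so there are no further candidate keys.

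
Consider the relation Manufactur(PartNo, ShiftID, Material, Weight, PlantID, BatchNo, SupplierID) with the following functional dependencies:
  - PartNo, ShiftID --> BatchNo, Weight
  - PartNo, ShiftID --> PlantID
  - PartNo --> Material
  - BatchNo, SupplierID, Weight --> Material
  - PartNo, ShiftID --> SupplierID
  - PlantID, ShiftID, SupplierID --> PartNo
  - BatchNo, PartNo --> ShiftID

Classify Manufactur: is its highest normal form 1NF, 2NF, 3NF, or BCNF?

Candidate keys: {BatchNo, PartNo}, {PartNo, ShiftID}, {PlantID, ShiftID, SupplierID}. Prime attributes: {BatchNo, PartNo, PlantID, ShiftID, SupplierID}.
PartNo --> Material: {PartNo}⁺ = {Material, PartNo}, which is not all of the attributes, so the left side is not a superkey — BCNF is violated.
PartNo --> Material determines the non-prime attribute {Material} from a non-superkey — 3NF is violated.
Since {PartNo} ⊂ {BatchNo, PartNo} and {PartNo}⁺ ⊇ {Material} with {Material} non-prime, there is a partial dependency; 2NF fails.

1NF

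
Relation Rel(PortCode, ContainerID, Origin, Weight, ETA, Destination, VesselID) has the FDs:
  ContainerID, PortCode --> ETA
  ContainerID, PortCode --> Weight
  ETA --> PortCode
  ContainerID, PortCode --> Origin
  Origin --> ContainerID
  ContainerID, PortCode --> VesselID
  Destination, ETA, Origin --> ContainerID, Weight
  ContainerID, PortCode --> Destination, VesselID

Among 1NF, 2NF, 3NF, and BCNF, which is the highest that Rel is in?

Candidate keys: {ContainerID, ETA}, {ContainerID, PortCode}, {ETA, Origin}, {Origin, PortCode}. Prime attributes: {ContainerID, ETA, Origin, PortCode}.
ETA --> PortCode breaks BCNF: {ETA}⁺ = {ETA, PortCode}, so {ETA} is not a superkey.
But every attribute on its right side ({PortCode}) is prime, and the same holds for every other non-superkey FD, so 3NF still holds.

3NF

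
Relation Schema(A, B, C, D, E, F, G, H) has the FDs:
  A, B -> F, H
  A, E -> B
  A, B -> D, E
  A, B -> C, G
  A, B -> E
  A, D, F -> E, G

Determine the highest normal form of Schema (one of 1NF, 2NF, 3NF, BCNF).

BCNF

Candidate keys: {A, B}, {A, D, F}, {A, E}. Prime attributes: {A, B, D, E, F}.
Each dependency's left side is a superkey — BCNF holds.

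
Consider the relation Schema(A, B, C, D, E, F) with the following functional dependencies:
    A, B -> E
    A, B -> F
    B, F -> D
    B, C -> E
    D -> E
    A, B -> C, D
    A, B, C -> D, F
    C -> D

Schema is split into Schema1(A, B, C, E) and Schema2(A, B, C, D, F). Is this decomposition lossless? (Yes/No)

Common attributes: {A, B, C}; their closure is {A, B, C, D, E, F}.
This includes all of Schema1, so the common attributes are a superkey of Schema1 — the join is lossless.

Yes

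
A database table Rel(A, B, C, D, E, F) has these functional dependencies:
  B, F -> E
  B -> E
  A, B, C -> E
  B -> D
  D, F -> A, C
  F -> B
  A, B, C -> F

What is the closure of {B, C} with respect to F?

{B, C, D, E}

Start with {B, C}.
B -> E applies; add {E} → now {B, C, E}.
B -> D applies; add {D} → now {B, C, D, E}.
No further FD applies.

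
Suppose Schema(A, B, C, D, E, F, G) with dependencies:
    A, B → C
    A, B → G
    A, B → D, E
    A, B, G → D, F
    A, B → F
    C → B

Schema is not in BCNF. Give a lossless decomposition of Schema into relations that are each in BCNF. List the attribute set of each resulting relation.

Candidate keys of the original relation: {A, B}, {A, C}.
{A, B, C, D, E, F, G}: {C} determines {B, C} here but is not a superkey — split on C → B, giving {B, C} and {A, C, D, E, F, G}.
{B, C} has no BCNF violation.
{A, C, D, E, F, G} has no BCNF violation.

{A, C, D, E, F, G}; {B, C}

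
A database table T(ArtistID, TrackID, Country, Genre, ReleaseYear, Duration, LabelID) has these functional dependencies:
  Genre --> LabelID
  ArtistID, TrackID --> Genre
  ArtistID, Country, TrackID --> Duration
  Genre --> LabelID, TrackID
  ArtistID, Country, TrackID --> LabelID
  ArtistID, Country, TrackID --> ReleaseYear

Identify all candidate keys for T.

No FD produces {ArtistID, Country}, so they must be in every candidate key.
{ArtistID, Country, Genre}⁺ = {ArtistID, Country, Duration, Genre, LabelID, ReleaseYear, TrackID} — all of the relation — so {ArtistID, Country, Genre} is a candidate key.
{ArtistID, Country, TrackID}⁺ = {ArtistID, Country, Duration, Genre, LabelID, ReleaseYear, TrackID} — all of the relation — so {ArtistID, Country, TrackID} is a candidate key.
These are minimal and exhaustive — every other superkey contains one of them.

{ArtistID, Country, Genre}, {ArtistID, Country, TrackID}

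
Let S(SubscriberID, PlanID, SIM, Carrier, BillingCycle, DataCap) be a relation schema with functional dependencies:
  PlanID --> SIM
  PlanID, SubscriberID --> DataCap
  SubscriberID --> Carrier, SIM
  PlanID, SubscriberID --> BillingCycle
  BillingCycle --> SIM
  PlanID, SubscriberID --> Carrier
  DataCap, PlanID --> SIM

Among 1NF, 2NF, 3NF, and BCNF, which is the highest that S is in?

Candidate key: {PlanID, SubscriberID}. Prime attributes: {PlanID, SubscriberID}.
For PlanID --> SIM we have {PlanID}⁺ = {PlanID, SIM}; {PlanID} is not a superkey, so BCNF fails.
PlanID --> SIM has non-prime {SIM} on the right and a non-superkey on the left, so 3NF fails.
The proper key subset {PlanID} of {PlanID, SubscriberID} determines non-prime {SIM}, so the relation is not even in 2NF.

1NF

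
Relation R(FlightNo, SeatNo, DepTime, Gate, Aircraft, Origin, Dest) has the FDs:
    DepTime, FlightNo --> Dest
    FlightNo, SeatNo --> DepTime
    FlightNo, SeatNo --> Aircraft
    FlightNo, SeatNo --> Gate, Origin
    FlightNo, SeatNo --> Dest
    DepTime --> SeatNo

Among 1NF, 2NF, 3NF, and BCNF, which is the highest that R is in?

Candidate keys: {DepTime, FlightNo}, {FlightNo, SeatNo}. Prime attributes: {DepTime, FlightNo, SeatNo}.
DepTime --> SeatNo: {DepTime}⁺ = {DepTime, SeatNo}, which is not all of the attributes, so the left side is not a superkey — BCNF is violated.
Since {SeatNo} ⊆ prime attributes and every other non-superkey FD also has a prime right side, the schema is in 3NF.

3NF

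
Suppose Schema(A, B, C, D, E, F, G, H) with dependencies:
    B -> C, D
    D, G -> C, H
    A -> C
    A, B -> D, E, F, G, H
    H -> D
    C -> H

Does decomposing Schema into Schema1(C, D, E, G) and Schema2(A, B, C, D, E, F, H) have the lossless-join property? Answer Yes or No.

Common attributes: {C, D, E}; their closure is {C, D, E, H}.
Schema1 ⊄ {C, D, E, H} and Schema2 ⊄ {C, D, E, H}, so the split is lossy.

No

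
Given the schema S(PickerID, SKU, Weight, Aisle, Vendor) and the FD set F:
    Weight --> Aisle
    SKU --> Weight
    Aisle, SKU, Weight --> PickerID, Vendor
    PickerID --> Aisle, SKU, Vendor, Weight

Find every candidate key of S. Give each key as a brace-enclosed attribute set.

{PickerID}⁺ = {Aisle, PickerID, SKU, Vendor, Weight}, which is every attribute, so {PickerID} is a candidate key.
{SKU}⁺ = {Aisle, PickerID, SKU, Vendor, Weight}, which is every attribute, so {SKU} is a candidate key.
Any other superkey properly contains one of these, so there are no further candidate keys.

{PickerID}, {SKU}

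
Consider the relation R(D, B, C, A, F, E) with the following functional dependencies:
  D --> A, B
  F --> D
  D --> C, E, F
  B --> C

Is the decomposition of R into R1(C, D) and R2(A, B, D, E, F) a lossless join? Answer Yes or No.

Yes

Common attributes: {D}; their closure is {A, B, C, D, E, F}.
Since R1 ⊆ {A, B, C, D, E, F}, the intersection is a superkey of R1; the decomposition is lossless.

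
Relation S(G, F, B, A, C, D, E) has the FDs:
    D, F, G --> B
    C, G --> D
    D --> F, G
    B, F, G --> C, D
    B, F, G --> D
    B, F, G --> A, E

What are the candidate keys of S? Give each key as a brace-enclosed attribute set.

{B, F, G}, {C, G}, {D}

{D}⁺ = {A, B, C, D, E, F, G} — all of the relation — so {D} is a candidate key.
{C, G}⁺ = {A, B, C, D, E, F, G} — all of the relation — so {C, G} is a candidate key.
{B, F, G}⁺ = {A, B, C, D, E, F, G} — all of the relation — so {B, F, G} is a candidate key.
No proper subset of any of these is a key, and no other minimal superkey exists.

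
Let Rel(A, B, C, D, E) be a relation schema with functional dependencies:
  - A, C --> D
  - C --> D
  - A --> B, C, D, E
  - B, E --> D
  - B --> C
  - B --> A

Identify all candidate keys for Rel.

{A} is a candidate key since {A}⁺ = {A, B, C, D, E} covers every attribute.
{B} is a candidate key since {B}⁺ = {A, B, C, D, E} covers every attribute.
These are minimal and exhaustive — every other superkey contains one of them.

{A}, {B}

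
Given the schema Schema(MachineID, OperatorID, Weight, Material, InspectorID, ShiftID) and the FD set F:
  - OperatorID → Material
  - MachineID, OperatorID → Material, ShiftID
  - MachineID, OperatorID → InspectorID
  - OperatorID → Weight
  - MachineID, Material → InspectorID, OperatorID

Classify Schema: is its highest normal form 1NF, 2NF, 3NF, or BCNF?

Candidate keys: {MachineID, Material}, {MachineID, OperatorID}. Prime attributes: {MachineID, Material, OperatorID}.
OperatorID → Material breaks BCNF: {OperatorID}⁺ = {Material, OperatorID, Weight}, so {OperatorID} is not a superkey.
Because {Weight} is non-prime and the left side of OperatorID → Weight is not a superkey, the relation is not in 3NF.
{OperatorID} is a proper subset of the key {MachineID, OperatorID}, and {OperatorID}⁺ contains the non-prime attribute {Weight} — a partial dependency, so 2NF is violated.

1NF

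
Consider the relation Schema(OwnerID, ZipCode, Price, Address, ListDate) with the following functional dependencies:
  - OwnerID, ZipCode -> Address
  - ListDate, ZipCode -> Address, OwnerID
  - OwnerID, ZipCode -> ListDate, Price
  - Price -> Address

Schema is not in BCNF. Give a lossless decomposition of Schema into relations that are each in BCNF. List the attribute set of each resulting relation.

Candidate keys of the original relation: {ListDate, ZipCode}, {OwnerID, ZipCode}.
Within {Address, ListDate, OwnerID, Price, ZipCode}: {Price}⁺ ∩ {Address, ListDate, OwnerID, Price, ZipCode} = {Address, Price}, not the whole set, so Price -> Address violates BCNF; decompose into {Address, Price} and {ListDate, OwnerID, Price, ZipCode}.
{Address, Price} has no BCNF violation.
{ListDate, OwnerID, Price, ZipCode} has no BCNF violation.

{Address, Price}; {ListDate, OwnerID, Price, ZipCode}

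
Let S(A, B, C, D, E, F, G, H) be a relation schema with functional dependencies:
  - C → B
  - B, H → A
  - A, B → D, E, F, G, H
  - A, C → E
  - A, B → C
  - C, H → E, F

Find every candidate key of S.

{A, B}⁺ = {A, B, C, D, E, F, G, H}, which is every attribute, so {A, B} is a candidate key.
{A, C}⁺ = {A, B, C, D, E, F, G, H}, which is every attribute, so {A, C} is a candidate key.
{B, H}⁺ = {A, B, C, D, E, F, G, H}, which is every attribute, so {B, H} is a candidate key.
{C, H}⁺ = {A, B, C, D, E, F, G, H}, which is every attribute, so {C, H} is a candidate key.
No proper subset of any of these is a key, and no other minimal superkey exists.

{A, B}, {A, C}, {B, H}, {C, H}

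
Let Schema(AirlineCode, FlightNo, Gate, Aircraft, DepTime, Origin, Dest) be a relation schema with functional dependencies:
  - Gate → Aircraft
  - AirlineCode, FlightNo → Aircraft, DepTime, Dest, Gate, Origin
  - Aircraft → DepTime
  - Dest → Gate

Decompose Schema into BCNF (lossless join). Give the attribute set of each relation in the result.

Candidate key of the original relation: {AirlineCode, FlightNo}.
Within {Aircraft, AirlineCode, DepTime, Dest, FlightNo, Gate, Origin}: {Gate}⁺ ∩ {Aircraft, AirlineCode, DepTime, Dest, FlightNo, Gate, Origin} = {Aircraft, DepTime, Gate}, not the whole set, so Gate → Aircraft, DepTime violates BCNF; decompose into {Aircraft, DepTime, Gate} and {AirlineCode, Dest, FlightNo, Gate, Origin}.
Within {Aircraft, DepTime, Gate}: {Aircraft}⁺ ∩ {Aircraft, DepTime, Gate} = {Aircraft, DepTime}, not the whole set, so Aircraft → DepTime violates BCNF; decompose into {Aircraft, DepTime} and {Aircraft, Gate}.
{Aircraft, DepTime} has no BCNF violation.
{Aircraft, Gate} has no BCNF violation.
Within {AirlineCode, Dest, FlightNo, Gate, Origin}: {Dest}⁺ ∩ {AirlineCode, Dest, FlightNo, Gate, Origin} = {Dest, Gate}, not the whole set, so Dest → Gate violates BCNF; decompose into {Dest, Gate} and {AirlineCode, Dest, FlightNo, Origin}.
{Dest, Gate} has no BCNF violation.
{AirlineCode, Dest, FlightNo, Origin} has no BCNF violation.

{Aircraft, DepTime}; {Aircraft, Gate}; {AirlineCode, Dest, FlightNo, Origin}; {Dest, Gate}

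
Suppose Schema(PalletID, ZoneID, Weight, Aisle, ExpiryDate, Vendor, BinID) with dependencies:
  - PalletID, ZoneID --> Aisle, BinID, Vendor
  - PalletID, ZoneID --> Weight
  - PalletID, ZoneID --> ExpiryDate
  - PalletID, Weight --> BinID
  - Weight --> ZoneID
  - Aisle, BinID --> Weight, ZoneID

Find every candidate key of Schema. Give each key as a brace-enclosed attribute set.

Attributes never on any right-hand side: {PalletID} — every candidate key must contain it.
{PalletID, Weight}⁺ = {Aisle, BinID, ExpiryDate, PalletID, Vendor, Weight, ZoneID} — all of the relation — so {PalletID, Weight} is a candidate key.
{PalletID, ZoneID}⁺ = {Aisle, BinID, ExpiryDate, PalletID, Vendor, Weight, ZoneID} — all of the relation — so {PalletID, ZoneID} is a candidate key.
{Aisle, BinID, PalletID}⁺ = {Aisle, BinID, ExpiryDate, PalletID, Vendor, Weight, ZoneID} — all of the relation — so {Aisle, BinID, PalletID} is a candidate key.
Any other superkey properly contains one of these, so there are no further candidate keys.

{Aisle, BinID, PalletID}, {PalletID, Weight}, {PalletID, ZoneID}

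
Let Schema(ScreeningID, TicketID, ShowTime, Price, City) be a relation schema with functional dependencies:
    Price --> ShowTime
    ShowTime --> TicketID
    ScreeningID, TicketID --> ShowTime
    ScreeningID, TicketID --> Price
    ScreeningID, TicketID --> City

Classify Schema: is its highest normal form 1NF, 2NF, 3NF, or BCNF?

Candidate keys: {Price, ScreeningID}, {ScreeningID, ShowTime}, {ScreeningID, TicketID}. Prime attributes: {Price, ScreeningID, ShowTime, TicketID}.
Price --> ShowTime: {Price}⁺ = {Price, ShowTime, TicketID}, which is not all of the attributes, so the left side is not a superkey — BCNF is violated.
But every attribute on its right side ({ShowTime}) is prime, and the same holds for every other non-superkey FD, so 3NF still holds.

3NF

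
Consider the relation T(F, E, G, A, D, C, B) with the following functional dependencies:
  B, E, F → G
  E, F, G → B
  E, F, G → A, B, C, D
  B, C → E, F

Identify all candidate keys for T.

{B, C}, {B, E, F}, {E, F, G}

Closure of {B, C} is {A, B, C, D, E, F, G}, the whole schema; {B, C} is a candidate key.
Closure of {B, E, F} is {A, B, C, D, E, F, G}, the whole schema; {B, E, F} is a candidate key.
Closure of {E, F, G} is {A, B, C, D, E, F, G}, the whole schema; {E, F, G} is a candidate key.
These are minimal and exhaustive — every other superkey contains one of them.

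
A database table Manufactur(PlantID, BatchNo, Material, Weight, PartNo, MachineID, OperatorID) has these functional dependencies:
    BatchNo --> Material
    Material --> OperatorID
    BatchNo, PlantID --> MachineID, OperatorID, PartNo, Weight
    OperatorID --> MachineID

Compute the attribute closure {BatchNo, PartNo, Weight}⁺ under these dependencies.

{BatchNo, MachineID, Material, OperatorID, PartNo, Weight}

Start with {BatchNo, PartNo, Weight}.
BatchNo --> Material applies; add {Material} → now {BatchNo, Material, PartNo, Weight}.
Material --> OperatorID applies; add {OperatorID} → now {BatchNo, Material, OperatorID, PartNo, Weight}.
OperatorID --> MachineID applies; add {MachineID} → now {BatchNo, MachineID, Material, OperatorID, PartNo, Weight}.
No further FD applies.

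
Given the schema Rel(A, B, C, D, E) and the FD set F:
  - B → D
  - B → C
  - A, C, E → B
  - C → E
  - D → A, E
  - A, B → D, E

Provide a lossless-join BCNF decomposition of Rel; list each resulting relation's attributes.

{A, D}; {B, C, D}; {C, E}

Candidate keys of the original relation: {A, C}, {B}, {C, D}.
In {A, B, C, D, E}, {C} is not a superkey ({C}⁺ restricted to this set is {C, E}), so split on C → E into {C, E} and {A, B, C, D}.
{C, E} has no BCNF violation.
In {A, B, C, D}, {D} is not a superkey ({D}⁺ restricted to this set is {A, D}), so split on D → A into {A, D} and {B, C, D}.
{A, D} has no BCNF violation.
{B, C, D} has no BCNF violation.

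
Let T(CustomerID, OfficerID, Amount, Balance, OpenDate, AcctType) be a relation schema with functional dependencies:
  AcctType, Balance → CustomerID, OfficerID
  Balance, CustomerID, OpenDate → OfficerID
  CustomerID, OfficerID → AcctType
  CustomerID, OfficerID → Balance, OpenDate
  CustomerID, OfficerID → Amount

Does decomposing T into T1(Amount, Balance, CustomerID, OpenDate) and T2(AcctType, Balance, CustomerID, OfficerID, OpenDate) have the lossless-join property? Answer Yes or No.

T1 ∩ T2 = {Balance, CustomerID, OpenDate}; its closure under F is {AcctType, Amount, Balance, CustomerID, OfficerID, OpenDate}.
Since T1 ⊆ {AcctType, Amount, Balance, CustomerID, OfficerID, OpenDate}, the intersection is a superkey of T1; the decomposition is lossless.

Yes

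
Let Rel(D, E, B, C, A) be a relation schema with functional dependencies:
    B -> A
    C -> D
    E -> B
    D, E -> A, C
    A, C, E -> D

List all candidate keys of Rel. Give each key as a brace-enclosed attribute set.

Attributes never on any right-hand side: {E} — every candidate key must contain it.
{C, E}⁺ = {A, B, C, D, E}, which is every attribute, so {C, E} is a candidate key.
{D, E}⁺ = {A, B, C, D, E}, which is every attribute, so {D, E} is a candidate key.
No proper subset of any of these is a key, and no other minimal superkey exists.

{C, E}, {D, E}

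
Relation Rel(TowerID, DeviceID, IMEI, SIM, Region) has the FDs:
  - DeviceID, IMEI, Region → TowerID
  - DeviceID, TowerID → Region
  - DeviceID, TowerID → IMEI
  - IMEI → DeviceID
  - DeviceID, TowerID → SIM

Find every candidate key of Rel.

{DeviceID, TowerID}, {IMEI, Region}, {IMEI, TowerID}

{DeviceID, TowerID}⁺ = {DeviceID, IMEI, Region, SIM, TowerID} — all of the relation — so {DeviceID, TowerID} is a candidate key.
{IMEI, Region}⁺ = {DeviceID, IMEI, Region, SIM, TowerID} — all of the relation — so {IMEI, Region} is a candidate key.
{IMEI, TowerID}⁺ = {DeviceID, IMEI, Region, SIM, TowerID} — all of the relation — so {IMEI, TowerID} is a candidate key.
These are minimal and exhaustive — every other superkey contains one of them.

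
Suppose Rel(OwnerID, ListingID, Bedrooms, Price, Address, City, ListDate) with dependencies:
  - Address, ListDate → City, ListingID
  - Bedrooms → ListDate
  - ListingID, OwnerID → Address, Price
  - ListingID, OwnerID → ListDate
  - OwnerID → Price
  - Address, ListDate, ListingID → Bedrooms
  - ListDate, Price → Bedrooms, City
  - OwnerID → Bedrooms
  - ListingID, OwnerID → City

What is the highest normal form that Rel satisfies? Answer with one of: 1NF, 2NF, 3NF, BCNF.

Candidate keys: {Address, OwnerID}, {ListingID, OwnerID}. Prime attributes: {Address, ListingID, OwnerID}.
Address, ListDate → City, ListingID breaks BCNF: {Address, ListDate}⁺ = {Address, Bedrooms, City, ListDate, ListingID}, so {Address, ListDate} is not a superkey.
Address, ListDate → City, ListingID has non-prime {City} on the right and a non-superkey on the left, so 3NF fails.
{OwnerID} is a proper subset of the key {Address, OwnerID}, and {OwnerID}⁺ contains the non-prime attributes {Bedrooms, City, ListDate, Price} — a partial dependency, so 2NF is violated.

1NF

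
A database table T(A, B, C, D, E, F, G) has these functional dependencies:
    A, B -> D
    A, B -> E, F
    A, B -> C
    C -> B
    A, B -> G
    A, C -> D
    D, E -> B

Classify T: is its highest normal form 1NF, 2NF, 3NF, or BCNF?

Candidate keys: {A, B}, {A, C}, {A, D, E}. Prime attributes: {A, B, C, D, E}.
C -> B: {C}⁺ = {B, C}, which is not all of the attributes, so the left side is not a superkey — BCNF is violated.
Its right-hand attributes {B} are all prime, as are those of every other non-superkey FD — the relation is in 3NF.

3NF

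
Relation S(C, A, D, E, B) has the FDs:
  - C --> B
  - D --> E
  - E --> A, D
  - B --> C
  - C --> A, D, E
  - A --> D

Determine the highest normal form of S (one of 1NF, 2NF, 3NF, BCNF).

Candidate keys: {B}, {C}. Prime attributes: {B, C}.
D --> E: {D}⁺ = {A, D, E}, which is not all of the attributes, so the left side is not a superkey — BCNF is violated.
D --> E determines the non-prime attribute {E} from a non-superkey — 3NF is violated.
All keys have size 1, which rules out partial dependencies — 2NF is satisfied.

2NF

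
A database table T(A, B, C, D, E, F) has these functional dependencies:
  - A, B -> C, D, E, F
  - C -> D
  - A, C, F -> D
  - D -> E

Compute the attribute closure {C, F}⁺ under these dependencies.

Start with {C, F}.
C -> D applies; add {D} → now {C, D, F}.
D -> E applies; add {E} → now {C, D, E, F}.
No further FD applies.

{C, D, E, F}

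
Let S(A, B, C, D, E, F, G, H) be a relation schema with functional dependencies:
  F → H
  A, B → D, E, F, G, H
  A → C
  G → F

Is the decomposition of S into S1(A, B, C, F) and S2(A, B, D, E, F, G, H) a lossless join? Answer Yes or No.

S1 ∩ S2 = {A, B, F}; its closure under F is {A, B, C, D, E, F, G, H}.
This includes all of S1, so the common attributes are a superkey of S1 — the join is lossless.

Yes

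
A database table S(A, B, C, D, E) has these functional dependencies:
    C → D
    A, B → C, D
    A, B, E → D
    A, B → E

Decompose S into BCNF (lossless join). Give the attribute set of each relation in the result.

{A, B, C, E}; {C, D}

Candidate key of the original relation: {A, B}.
In {A, B, C, D, E}, {C} is not a superkey ({C}⁺ restricted to this set is {C, D}), so split on C → D into {C, D} and {A, B, C, E}.
{C, D} is in BCNF.
{A, B, C, E} is in BCNF.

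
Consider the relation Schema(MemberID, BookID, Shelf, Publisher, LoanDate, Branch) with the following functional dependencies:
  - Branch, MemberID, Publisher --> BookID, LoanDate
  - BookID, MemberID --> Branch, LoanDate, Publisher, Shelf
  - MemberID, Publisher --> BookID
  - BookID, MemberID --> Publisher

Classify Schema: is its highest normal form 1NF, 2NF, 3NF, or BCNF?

Candidate keys: {BookID, MemberID}, {MemberID, Publisher}. Prime attributes: {BookID, MemberID, Publisher}.
The left-hand side of every FD is a superkey, so BCNF is satisfied.

BCNF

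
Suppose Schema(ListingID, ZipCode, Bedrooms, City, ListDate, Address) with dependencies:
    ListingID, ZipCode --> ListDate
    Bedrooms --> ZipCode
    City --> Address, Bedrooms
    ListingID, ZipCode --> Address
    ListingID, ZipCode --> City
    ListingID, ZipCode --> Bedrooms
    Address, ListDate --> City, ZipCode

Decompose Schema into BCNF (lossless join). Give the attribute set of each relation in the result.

{Address, Bedrooms, City}; {Bedrooms, ZipCode}; {City, ListDate, ListingID}

Candidate keys of the original relation: {Address, ListDate, ListingID}, {Bedrooms, ListingID}, {City, ListingID}, {ListingID, ZipCode}.
Within {Address, Bedrooms, City, ListDate, ListingID, ZipCode}: {Bedrooms}⁺ ∩ {Address, Bedrooms, City, ListDate, ListingID, ZipCode} = {Bedrooms, ZipCode}, not the whole set, so Bedrooms --> ZipCode violates BCNF; decompose into {Bedrooms, ZipCode} and {Address, Bedrooms, City, ListDate, ListingID}.
{Bedrooms, ZipCode}: every determinant is a superkey — BCNF.
Within {Address, Bedrooms, City, ListDate, ListingID}: {City}⁺ ∩ {Address, Bedrooms, City, ListDate, ListingID} = {Address, Bedrooms, City}, not the whole set, so City --> Address, Bedrooms violates BCNF; decompose into {Address, Bedrooms, City} and {City, ListDate, ListingID}.
{Address, Bedrooms, City}: every determinant is a superkey — BCNF.
{City, ListDate, ListingID}: every determinant is a superkey — BCNF.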